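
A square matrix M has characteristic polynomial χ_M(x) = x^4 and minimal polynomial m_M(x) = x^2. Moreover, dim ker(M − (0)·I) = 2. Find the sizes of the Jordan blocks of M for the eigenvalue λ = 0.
Block sizes for λ = 0: [2, 2]

Step 1 — from the characteristic polynomial, algebraic multiplicity of λ = 0 is 4. From dim ker(M − (0)·I) = 2, there are exactly 2 Jordan blocks for λ = 0.
Step 2 — from the minimal polynomial, the factor (x − 0)^2 tells us the largest block for λ = 0 has size 2.
Step 3 — with total size 4, 2 blocks, and largest block 2, the block sizes (in nonincreasing order) are [2, 2].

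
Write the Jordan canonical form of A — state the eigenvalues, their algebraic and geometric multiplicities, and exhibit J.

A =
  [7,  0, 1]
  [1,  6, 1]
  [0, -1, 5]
J_3(6)

The characteristic polynomial is
  det(x·I − A) = x^3 - 18*x^2 + 108*x - 216 = (x - 6)^3

Eigenvalues and multiplicities (the geometric multiplicity of λ is n − rank(A − λI), which equals the number of Jordan blocks for λ):
  λ = 6: algebraic multiplicity = 3, geometric multiplicity = 1

Determining the block sizes for each eigenvalue:
  λ = 6: one block (gm = 1), so the single block has size am = 3 → block sizes [3]

Assembling the blocks gives a Jordan form
J =
  [6, 1, 0]
  [0, 6, 1]
  [0, 0, 6]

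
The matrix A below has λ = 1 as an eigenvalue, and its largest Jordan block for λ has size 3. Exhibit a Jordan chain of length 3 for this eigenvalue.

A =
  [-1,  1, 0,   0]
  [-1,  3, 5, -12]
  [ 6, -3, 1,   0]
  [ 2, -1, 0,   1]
A Jordan chain for λ = 1 of length 3:
v_1 = (3, 6, -9, -3)ᵀ
v_2 = (-2, -1, 6, 2)ᵀ
v_3 = (1, 0, 0, 0)ᵀ

Let N = A − (1)·I. We want v_3 with N^3 v_3 = 0 but N^2 v_3 ≠ 0; then v_{j-1} := N · v_j for j = 3, …, 2.

Pick v_3 = (1, 0, 0, 0)ᵀ.
Then v_2 = N · v_3 = (-2, -1, 6, 2)ᵀ.
Then v_1 = N · v_2 = (3, 6, -9, -3)ᵀ.

Sanity check: (A − (1)·I) v_1 = (0, 0, 0, 0)ᵀ = 0. ✓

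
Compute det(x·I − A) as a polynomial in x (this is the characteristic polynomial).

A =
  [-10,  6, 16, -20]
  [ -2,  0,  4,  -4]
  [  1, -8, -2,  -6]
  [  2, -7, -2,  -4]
x^4 + 16*x^3 + 96*x^2 + 256*x + 256

Expanding det(x·I − A) (e.g. by cofactor expansion or by noting that A is similar to its Jordan form J, which has the same characteristic polynomial as A) gives
  χ_A(x) = x^4 + 16*x^3 + 96*x^2 + 256*x + 256
which factors as (x + 4)^4. The eigenvalues (with algebraic multiplicities) are λ = -4 with multiplicity 4.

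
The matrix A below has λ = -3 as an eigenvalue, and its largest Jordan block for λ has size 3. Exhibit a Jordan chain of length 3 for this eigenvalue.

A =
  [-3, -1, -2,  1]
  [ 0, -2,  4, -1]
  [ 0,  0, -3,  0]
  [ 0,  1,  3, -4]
A Jordan chain for λ = -3 of length 3:
v_1 = (-1, 1, 0, 1)ᵀ
v_2 = (-2, 4, 0, 3)ᵀ
v_3 = (0, 0, 1, 0)ᵀ

Let N = A − (-3)·I. We want v_3 with N^3 v_3 = 0 but N^2 v_3 ≠ 0; then v_{j-1} := N · v_j for j = 3, …, 2.

Pick v_3 = (0, 0, 1, 0)ᵀ.
Then v_2 = N · v_3 = (-2, 4, 0, 3)ᵀ.
Then v_1 = N · v_2 = (-1, 1, 0, 1)ᵀ.

Sanity check: (A − (-3)·I) v_1 = (0, 0, 0, 0)ᵀ = 0. ✓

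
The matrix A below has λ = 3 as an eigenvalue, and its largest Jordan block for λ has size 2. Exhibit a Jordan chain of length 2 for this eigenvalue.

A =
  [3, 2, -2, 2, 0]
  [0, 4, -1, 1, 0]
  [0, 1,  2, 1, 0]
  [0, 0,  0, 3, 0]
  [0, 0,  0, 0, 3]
A Jordan chain for λ = 3 of length 2:
v_1 = (2, 1, 1, 0, 0)ᵀ
v_2 = (0, 1, 0, 0, 0)ᵀ

Let N = A − (3)·I. We want v_2 with N^2 v_2 = 0 but N^1 v_2 ≠ 0; then v_{j-1} := N · v_j for j = 2, …, 2.

Pick v_2 = (0, 1, 0, 0, 0)ᵀ.
Then v_1 = N · v_2 = (2, 1, 1, 0, 0)ᵀ.

Sanity check: (A − (3)·I) v_1 = (0, 0, 0, 0, 0)ᵀ = 0. ✓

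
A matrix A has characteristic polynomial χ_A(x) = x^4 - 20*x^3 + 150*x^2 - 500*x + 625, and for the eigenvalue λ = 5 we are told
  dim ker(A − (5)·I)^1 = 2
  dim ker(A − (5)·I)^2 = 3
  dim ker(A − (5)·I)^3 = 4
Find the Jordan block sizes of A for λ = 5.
Block sizes for λ = 5: [3, 1]

From the dimensions of kernels of powers, the number of Jordan blocks of size at least j is d_j − d_{j−1} where d_j = dim ker(N^j) (with d_0 = 0). Computing the differences gives [2, 1, 1].
The number of blocks of size exactly k is (#blocks of size ≥ k) − (#blocks of size ≥ k + 1), so the partition is: 1 block(s) of size 1, 1 block(s) of size 3.
In nonincreasing order the block sizes are [3, 1].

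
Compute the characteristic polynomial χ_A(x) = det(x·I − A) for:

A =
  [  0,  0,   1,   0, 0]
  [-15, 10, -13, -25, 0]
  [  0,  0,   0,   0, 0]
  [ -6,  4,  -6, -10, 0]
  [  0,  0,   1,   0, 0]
x^5

Expanding det(x·I − A) (e.g. by cofactor expansion or by noting that A is similar to its Jordan form J, which has the same characteristic polynomial as A) gives
  χ_A(x) = x^5
which factors as x^5. The eigenvalues (with algebraic multiplicities) are λ = 0 with multiplicity 5.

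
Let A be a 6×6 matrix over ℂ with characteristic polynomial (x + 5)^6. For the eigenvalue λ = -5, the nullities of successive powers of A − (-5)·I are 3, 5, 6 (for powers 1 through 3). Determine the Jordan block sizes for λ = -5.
Block sizes for λ = -5: [3, 2, 1]

From the dimensions of kernels of powers, the number of Jordan blocks of size at least j is d_j − d_{j−1} where d_j = dim ker(N^j) (with d_0 = 0). Computing the differences gives [3, 2, 1].
The number of blocks of size exactly k is (#blocks of size ≥ k) − (#blocks of size ≥ k + 1), so the partition is: 1 block(s) of size 1, 1 block(s) of size 2, 1 block(s) of size 3.
In nonincreasing order the block sizes are [3, 2, 1].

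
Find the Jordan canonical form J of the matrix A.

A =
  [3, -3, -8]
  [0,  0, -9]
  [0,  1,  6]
J_3(3)

The characteristic polynomial is
  det(x·I − A) = x^3 - 9*x^2 + 27*x - 27 = (x - 3)^3

Eigenvalues and multiplicities (the geometric multiplicity of λ is n − rank(A − λI), which equals the number of Jordan blocks for λ):
  λ = 3: algebraic multiplicity = 3, geometric multiplicity = 1

Determining the block sizes for each eigenvalue:
  λ = 3: one block (gm = 1), so the single block has size am = 3 → block sizes [3]

Assembling the blocks gives a Jordan form
J =
  [3, 1, 0]
  [0, 3, 1]
  [0, 0, 3]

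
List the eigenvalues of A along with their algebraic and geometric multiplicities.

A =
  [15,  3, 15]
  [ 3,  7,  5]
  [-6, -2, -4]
λ = 6: alg = 3, geom = 2

Step 1 — factor the characteristic polynomial to read off the algebraic multiplicities:
  χ_A(x) = (x - 6)^3

Step 2 — compute geometric multiplicities via the rank-nullity identity g(λ) = n − rank(A − λI):
  rank(A − (6)·I) = 1, so dim ker(A − (6)·I) = n − 1 = 2

Summary:
  λ = 6: algebraic multiplicity = 3, geometric multiplicity = 2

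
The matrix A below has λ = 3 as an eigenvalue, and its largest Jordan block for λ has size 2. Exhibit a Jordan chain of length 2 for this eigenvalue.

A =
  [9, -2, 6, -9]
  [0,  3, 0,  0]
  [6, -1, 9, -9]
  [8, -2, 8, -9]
A Jordan chain for λ = 3 of length 2:
v_1 = (6, 0, 6, 8)ᵀ
v_2 = (1, 0, 0, 0)ᵀ

Let N = A − (3)·I. We want v_2 with N^2 v_2 = 0 but N^1 v_2 ≠ 0; then v_{j-1} := N · v_j for j = 2, …, 2.

Pick v_2 = (1, 0, 0, 0)ᵀ.
Then v_1 = N · v_2 = (6, 0, 6, 8)ᵀ.

Sanity check: (A − (3)·I) v_1 = (0, 0, 0, 0)ᵀ = 0. ✓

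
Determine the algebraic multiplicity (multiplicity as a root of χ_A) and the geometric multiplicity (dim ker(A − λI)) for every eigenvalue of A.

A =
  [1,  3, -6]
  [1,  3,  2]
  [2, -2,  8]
λ = 4: alg = 3, geom = 2

Step 1 — factor the characteristic polynomial to read off the algebraic multiplicities:
  χ_A(x) = (x - 4)^3

Step 2 — compute geometric multiplicities via the rank-nullity identity g(λ) = n − rank(A − λI):
  rank(A − (4)·I) = 1, so dim ker(A − (4)·I) = n − 1 = 2

Summary:
  λ = 4: algebraic multiplicity = 3, geometric multiplicity = 2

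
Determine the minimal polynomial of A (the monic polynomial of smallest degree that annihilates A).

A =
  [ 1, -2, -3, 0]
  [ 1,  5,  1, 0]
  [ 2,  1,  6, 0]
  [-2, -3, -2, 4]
x^3 - 12*x^2 + 48*x - 64

The characteristic polynomial is χ_A(x) = (x - 4)^4, so the eigenvalues are known. The minimal polynomial is
  m_A(x) = Π_λ (x − λ)^{k_λ}
where k_λ is the size of the *largest* Jordan block for λ (equivalently, the smallest k with (A − λI)^k v = 0 for every generalised eigenvector v of λ).

  λ = 4: largest Jordan block has size 3, contributing (x − 4)^3

So m_A(x) = (x - 4)^3 = x^3 - 12*x^2 + 48*x - 64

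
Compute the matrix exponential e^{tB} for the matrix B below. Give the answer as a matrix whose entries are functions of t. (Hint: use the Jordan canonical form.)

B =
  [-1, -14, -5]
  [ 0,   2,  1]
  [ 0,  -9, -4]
e^{tB} =
  [exp(-t), 3*t^2*exp(-t)/2 - 14*t*exp(-t), t^2*exp(-t)/2 - 5*t*exp(-t)]
  [0, 3*t*exp(-t) + exp(-t), t*exp(-t)]
  [0, -9*t*exp(-t), -3*t*exp(-t) + exp(-t)]

Strategy: write B = P · J · P⁻¹ where J is a Jordan canonical form, so e^{tB} = P · e^{tJ} · P⁻¹, and e^{tJ} can be computed block-by-block.

B has Jordan form
J =
  [-1,  1,  0]
  [ 0, -1,  1]
  [ 0,  0, -1]
(up to reordering of blocks).

Per-block formulas:
  For a 3×3 Jordan block J_3(-1): exp(t · J_3(-1)) = e^(-1t)·(I + t·N + (t^2/2)·N^2), where N is the 3×3 nilpotent shift.

After assembling e^{tJ} and conjugating by P, we get:

e^{tB} =
  [exp(-t), 3*t^2*exp(-t)/2 - 14*t*exp(-t), t^2*exp(-t)/2 - 5*t*exp(-t)]
  [0, 3*t*exp(-t) + exp(-t), t*exp(-t)]
  [0, -9*t*exp(-t), -3*t*exp(-t) + exp(-t)]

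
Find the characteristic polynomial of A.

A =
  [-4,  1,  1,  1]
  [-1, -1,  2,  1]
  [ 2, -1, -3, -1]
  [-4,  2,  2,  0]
x^4 + 8*x^3 + 24*x^2 + 32*x + 16

Expanding det(x·I − A) (e.g. by cofactor expansion or by noting that A is similar to its Jordan form J, which has the same characteristic polynomial as A) gives
  χ_A(x) = x^4 + 8*x^3 + 24*x^2 + 32*x + 16
which factors as (x + 2)^4. The eigenvalues (with algebraic multiplicities) are λ = -2 with multiplicity 4.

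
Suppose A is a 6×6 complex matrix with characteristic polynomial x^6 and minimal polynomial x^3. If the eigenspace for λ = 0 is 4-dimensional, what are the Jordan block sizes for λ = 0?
Block sizes for λ = 0: [3, 1, 1, 1]

Step 1 — from the characteristic polynomial, algebraic multiplicity of λ = 0 is 6. From dim ker(A − (0)·I) = 4, there are exactly 4 Jordan blocks for λ = 0.
Step 2 — from the minimal polynomial, the factor (x − 0)^3 tells us the largest block for λ = 0 has size 3.
Step 3 — with total size 6, 4 blocks, and largest block 3, the block sizes (in nonincreasing order) are [3, 1, 1, 1].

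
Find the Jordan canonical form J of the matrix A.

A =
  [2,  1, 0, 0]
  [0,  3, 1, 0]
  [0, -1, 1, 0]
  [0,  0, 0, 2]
J_3(2) ⊕ J_1(2)

The characteristic polynomial is
  det(x·I − A) = x^4 - 8*x^3 + 24*x^2 - 32*x + 16 = (x - 2)^4

Eigenvalues and multiplicities (the geometric multiplicity of λ is n − rank(A − λI), which equals the number of Jordan blocks for λ):
  λ = 2: algebraic multiplicity = 4, geometric multiplicity = 2

Determining the block sizes for each eigenvalue:
  λ = 2: with am = 4 and gm = 2, the partition is not yet determined (e.g. several partitions of 4 into 2 parts exist). Let N = A − (2)·I. Computing rank(N^1) = 2, rank(N^2) = 1, rank(N^3) = 0; the number of blocks of size ≥ j is rank(N^{j−1}) − rank(N^j), giving [2, 1, 1]. So we have 1 block(s) of size 3, 1 block(s) of size 1 → block sizes [3, 1]

Assembling the blocks gives a Jordan form
J =
  [2, 1, 0, 0]
  [0, 2, 1, 0]
  [0, 0, 2, 0]
  [0, 0, 0, 2]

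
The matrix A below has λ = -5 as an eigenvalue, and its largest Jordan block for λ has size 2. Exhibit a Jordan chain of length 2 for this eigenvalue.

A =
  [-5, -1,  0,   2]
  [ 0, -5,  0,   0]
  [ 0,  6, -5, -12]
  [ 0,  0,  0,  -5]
A Jordan chain for λ = -5 of length 2:
v_1 = (-1, 0, 6, 0)ᵀ
v_2 = (0, 1, 0, 0)ᵀ

Let N = A − (-5)·I. We want v_2 with N^2 v_2 = 0 but N^1 v_2 ≠ 0; then v_{j-1} := N · v_j for j = 2, …, 2.

Pick v_2 = (0, 1, 0, 0)ᵀ.
Then v_1 = N · v_2 = (-1, 0, 6, 0)ᵀ.

Sanity check: (A − (-5)·I) v_1 = (0, 0, 0, 0)ᵀ = 0. ✓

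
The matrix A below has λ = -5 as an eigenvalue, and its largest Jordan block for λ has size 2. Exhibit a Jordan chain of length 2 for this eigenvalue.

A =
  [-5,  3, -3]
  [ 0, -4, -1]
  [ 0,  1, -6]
A Jordan chain for λ = -5 of length 2:
v_1 = (3, 1, 1)ᵀ
v_2 = (0, 1, 0)ᵀ

Let N = A − (-5)·I. We want v_2 with N^2 v_2 = 0 but N^1 v_2 ≠ 0; then v_{j-1} := N · v_j for j = 2, …, 2.

Pick v_2 = (0, 1, 0)ᵀ.
Then v_1 = N · v_2 = (3, 1, 1)ᵀ.

Sanity check: (A − (-5)·I) v_1 = (0, 0, 0)ᵀ = 0. ✓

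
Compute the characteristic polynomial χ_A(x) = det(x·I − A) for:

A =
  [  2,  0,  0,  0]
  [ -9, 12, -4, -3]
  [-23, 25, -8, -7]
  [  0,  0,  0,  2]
x^4 - 8*x^3 + 24*x^2 - 32*x + 16

Expanding det(x·I − A) (e.g. by cofactor expansion or by noting that A is similar to its Jordan form J, which has the same characteristic polynomial as A) gives
  χ_A(x) = x^4 - 8*x^3 + 24*x^2 - 32*x + 16
which factors as (x - 2)^4. The eigenvalues (with algebraic multiplicities) are λ = 2 with multiplicity 4.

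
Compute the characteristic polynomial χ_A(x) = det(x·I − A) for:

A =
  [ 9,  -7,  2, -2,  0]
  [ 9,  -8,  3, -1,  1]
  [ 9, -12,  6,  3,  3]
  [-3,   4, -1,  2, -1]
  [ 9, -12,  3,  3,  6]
x^5 - 15*x^4 + 90*x^3 - 270*x^2 + 405*x - 243

Expanding det(x·I − A) (e.g. by cofactor expansion or by noting that A is similar to its Jordan form J, which has the same characteristic polynomial as A) gives
  χ_A(x) = x^5 - 15*x^4 + 90*x^3 - 270*x^2 + 405*x - 243
which factors as (x - 3)^5. The eigenvalues (with algebraic multiplicities) are λ = 3 with multiplicity 5.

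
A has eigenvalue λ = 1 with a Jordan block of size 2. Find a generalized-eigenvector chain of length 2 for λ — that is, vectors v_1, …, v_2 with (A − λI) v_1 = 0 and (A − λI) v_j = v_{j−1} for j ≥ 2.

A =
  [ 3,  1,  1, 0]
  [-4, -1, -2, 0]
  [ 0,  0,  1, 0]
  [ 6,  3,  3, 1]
A Jordan chain for λ = 1 of length 2:
v_1 = (2, -4, 0, 6)ᵀ
v_2 = (1, 0, 0, 0)ᵀ

Let N = A − (1)·I. We want v_2 with N^2 v_2 = 0 but N^1 v_2 ≠ 0; then v_{j-1} := N · v_j for j = 2, …, 2.

Pick v_2 = (1, 0, 0, 0)ᵀ.
Then v_1 = N · v_2 = (2, -4, 0, 6)ᵀ.

Sanity check: (A − (1)·I) v_1 = (0, 0, 0, 0)ᵀ = 0. ✓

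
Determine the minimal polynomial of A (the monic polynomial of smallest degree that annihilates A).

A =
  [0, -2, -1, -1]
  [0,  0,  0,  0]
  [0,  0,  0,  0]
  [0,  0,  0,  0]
x^2

The characteristic polynomial is χ_A(x) = x^4, so the eigenvalues are known. The minimal polynomial is
  m_A(x) = Π_λ (x − λ)^{k_λ}
where k_λ is the size of the *largest* Jordan block for λ (equivalently, the smallest k with (A − λI)^k v = 0 for every generalised eigenvector v of λ).

  λ = 0: largest Jordan block has size 2, contributing (x − 0)^2

So m_A(x) = x^2 = x^2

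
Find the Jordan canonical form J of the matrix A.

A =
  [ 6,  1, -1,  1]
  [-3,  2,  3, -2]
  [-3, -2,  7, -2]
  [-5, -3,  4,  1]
J_3(4) ⊕ J_1(4)

The characteristic polynomial is
  det(x·I − A) = x^4 - 16*x^3 + 96*x^2 - 256*x + 256 = (x - 4)^4

Eigenvalues and multiplicities (the geometric multiplicity of λ is n − rank(A − λI), which equals the number of Jordan blocks for λ):
  λ = 4: algebraic multiplicity = 4, geometric multiplicity = 2

Determining the block sizes for each eigenvalue:
  λ = 4: with am = 4 and gm = 2, the partition is not yet determined (e.g. several partitions of 4 into 2 parts exist). Let N = A − (4)·I. Computing rank(N^1) = 2, rank(N^2) = 1, rank(N^3) = 0; the number of blocks of size ≥ j is rank(N^{j−1}) − rank(N^j), giving [2, 1, 1]. So we have 1 block(s) of size 3, 1 block(s) of size 1 → block sizes [3, 1]

Assembling the blocks gives a Jordan form
J =
  [4, 1, 0, 0]
  [0, 4, 1, 0]
  [0, 0, 4, 0]
  [0, 0, 0, 4]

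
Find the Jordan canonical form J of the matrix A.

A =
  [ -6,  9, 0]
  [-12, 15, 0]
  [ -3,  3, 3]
J_1(3) ⊕ J_1(3) ⊕ J_1(6)

The characteristic polynomial is
  det(x·I − A) = x^3 - 12*x^2 + 45*x - 54 = (x - 6)*(x - 3)^2

Eigenvalues and multiplicities (the geometric multiplicity of λ is n − rank(A − λI), which equals the number of Jordan blocks for λ):
  λ = 3: algebraic multiplicity = 2, geometric multiplicity = 2
  λ = 6: algebraic multiplicity = 1, geometric multiplicity = 1

Determining the block sizes for each eigenvalue:
  λ = 3: gm = am = 2, so every block has size 1 → block sizes [1, 1]
  λ = 6: one block (gm = 1), so the single block has size am = 1 → block sizes [1]

Assembling the blocks gives a Jordan form
J =
  [3, 0, 0]
  [0, 3, 0]
  [0, 0, 6]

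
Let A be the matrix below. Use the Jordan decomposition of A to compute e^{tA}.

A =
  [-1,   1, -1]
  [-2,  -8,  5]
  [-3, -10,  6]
e^{tA} =
  [t^2*exp(-t)/2 + exp(-t), 3*t^2*exp(-t)/2 + t*exp(-t), -t^2*exp(-t) - t*exp(-t)]
  [-t^2*exp(-t)/2 - 2*t*exp(-t), -3*t^2*exp(-t)/2 - 7*t*exp(-t) + exp(-t), t^2*exp(-t) + 5*t*exp(-t)]
  [-t^2*exp(-t)/2 - 3*t*exp(-t), -3*t^2*exp(-t)/2 - 10*t*exp(-t), t^2*exp(-t) + 7*t*exp(-t) + exp(-t)]

Strategy: write A = P · J · P⁻¹ where J is a Jordan canonical form, so e^{tA} = P · e^{tJ} · P⁻¹, and e^{tJ} can be computed block-by-block.

A has Jordan form
J =
  [-1,  1,  0]
  [ 0, -1,  1]
  [ 0,  0, -1]
(up to reordering of blocks).

Per-block formulas:
  For a 3×3 Jordan block J_3(-1): exp(t · J_3(-1)) = e^(-1t)·(I + t·N + (t^2/2)·N^2), where N is the 3×3 nilpotent shift.

After assembling e^{tJ} and conjugating by P, we get:

e^{tA} =
  [t^2*exp(-t)/2 + exp(-t), 3*t^2*exp(-t)/2 + t*exp(-t), -t^2*exp(-t) - t*exp(-t)]
  [-t^2*exp(-t)/2 - 2*t*exp(-t), -3*t^2*exp(-t)/2 - 7*t*exp(-t) + exp(-t), t^2*exp(-t) + 5*t*exp(-t)]
  [-t^2*exp(-t)/2 - 3*t*exp(-t), -3*t^2*exp(-t)/2 - 10*t*exp(-t), t^2*exp(-t) + 7*t*exp(-t) + exp(-t)]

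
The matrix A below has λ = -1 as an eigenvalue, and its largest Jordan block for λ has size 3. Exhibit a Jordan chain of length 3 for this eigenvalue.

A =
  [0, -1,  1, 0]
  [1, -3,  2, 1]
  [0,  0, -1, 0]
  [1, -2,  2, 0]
A Jordan chain for λ = -1 of length 3:
v_1 = (1, 1, 0, 1)ᵀ
v_2 = (-1, -2, 0, -2)ᵀ
v_3 = (0, 1, 0, 0)ᵀ

Let N = A − (-1)·I. We want v_3 with N^3 v_3 = 0 but N^2 v_3 ≠ 0; then v_{j-1} := N · v_j for j = 3, …, 2.

Pick v_3 = (0, 1, 0, 0)ᵀ.
Then v_2 = N · v_3 = (-1, -2, 0, -2)ᵀ.
Then v_1 = N · v_2 = (1, 1, 0, 1)ᵀ.

Sanity check: (A − (-1)·I) v_1 = (0, 0, 0, 0)ᵀ = 0. ✓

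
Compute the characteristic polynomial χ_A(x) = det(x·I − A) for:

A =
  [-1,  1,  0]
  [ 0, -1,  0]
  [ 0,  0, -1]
x^3 + 3*x^2 + 3*x + 1

Expanding det(x·I − A) (e.g. by cofactor expansion or by noting that A is similar to its Jordan form J, which has the same characteristic polynomial as A) gives
  χ_A(x) = x^3 + 3*x^2 + 3*x + 1
which factors as (x + 1)^3. The eigenvalues (with algebraic multiplicities) are λ = -1 with multiplicity 3.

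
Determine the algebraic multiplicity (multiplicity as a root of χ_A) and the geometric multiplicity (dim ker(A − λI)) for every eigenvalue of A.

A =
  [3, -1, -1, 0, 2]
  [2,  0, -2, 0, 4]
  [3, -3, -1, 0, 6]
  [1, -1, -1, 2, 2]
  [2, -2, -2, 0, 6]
λ = 2: alg = 5, geom = 4

Step 1 — factor the characteristic polynomial to read off the algebraic multiplicities:
  χ_A(x) = (x - 2)^5

Step 2 — compute geometric multiplicities via the rank-nullity identity g(λ) = n − rank(A − λI):
  rank(A − (2)·I) = 1, so dim ker(A − (2)·I) = n − 1 = 4

Summary:
  λ = 2: algebraic multiplicity = 5, geometric multiplicity = 4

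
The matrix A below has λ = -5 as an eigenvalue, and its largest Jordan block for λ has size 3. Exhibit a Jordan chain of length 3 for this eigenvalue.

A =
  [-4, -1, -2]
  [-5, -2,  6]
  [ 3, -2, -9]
A Jordan chain for λ = -5 of length 3:
v_1 = (0, -2, 1)ᵀ
v_2 = (1, -5, 3)ᵀ
v_3 = (1, 0, 0)ᵀ

Let N = A − (-5)·I. We want v_3 with N^3 v_3 = 0 but N^2 v_3 ≠ 0; then v_{j-1} := N · v_j for j = 3, …, 2.

Pick v_3 = (1, 0, 0)ᵀ.
Then v_2 = N · v_3 = (1, -5, 3)ᵀ.
Then v_1 = N · v_2 = (0, -2, 1)ᵀ.

Sanity check: (A − (-5)·I) v_1 = (0, 0, 0)ᵀ = 0. ✓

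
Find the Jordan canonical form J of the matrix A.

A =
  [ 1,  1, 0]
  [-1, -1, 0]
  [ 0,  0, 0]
J_2(0) ⊕ J_1(0)

The characteristic polynomial is
  det(x·I − A) = x^3

Eigenvalues and multiplicities (the geometric multiplicity of λ is n − rank(A − λI), which equals the number of Jordan blocks for λ):
  λ = 0: algebraic multiplicity = 3, geometric multiplicity = 2

Determining the block sizes for each eigenvalue:
  λ = 0: 2 blocks summing to 3 forces exactly one block of size 2 and the rest size 1 → block sizes [2, 1]

Assembling the blocks gives a Jordan form
J =
  [0, 1, 0]
  [0, 0, 0]
  [0, 0, 0]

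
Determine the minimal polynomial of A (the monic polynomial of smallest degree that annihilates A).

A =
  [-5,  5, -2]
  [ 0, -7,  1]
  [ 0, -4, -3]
x^3 + 15*x^2 + 75*x + 125

The characteristic polynomial is χ_A(x) = (x + 5)^3, so the eigenvalues are known. The minimal polynomial is
  m_A(x) = Π_λ (x − λ)^{k_λ}
where k_λ is the size of the *largest* Jordan block for λ (equivalently, the smallest k with (A − λI)^k v = 0 for every generalised eigenvector v of λ).

  λ = -5: largest Jordan block has size 3, contributing (x + 5)^3

So m_A(x) = (x + 5)^3 = x^3 + 15*x^2 + 75*x + 125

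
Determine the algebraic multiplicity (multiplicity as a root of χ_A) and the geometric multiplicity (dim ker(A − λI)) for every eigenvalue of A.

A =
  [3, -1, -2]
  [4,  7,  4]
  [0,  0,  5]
λ = 5: alg = 3, geom = 2

Step 1 — factor the characteristic polynomial to read off the algebraic multiplicities:
  χ_A(x) = (x - 5)^3

Step 2 — compute geometric multiplicities via the rank-nullity identity g(λ) = n − rank(A − λI):
  rank(A − (5)·I) = 1, so dim ker(A − (5)·I) = n − 1 = 2

Summary:
  λ = 5: algebraic multiplicity = 3, geometric multiplicity = 2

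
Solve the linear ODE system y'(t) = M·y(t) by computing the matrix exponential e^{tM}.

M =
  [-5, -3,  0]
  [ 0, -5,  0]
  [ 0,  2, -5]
e^{tM} =
  [exp(-5*t), -3*t*exp(-5*t), 0]
  [0, exp(-5*t), 0]
  [0, 2*t*exp(-5*t), exp(-5*t)]

Strategy: write M = P · J · P⁻¹ where J is a Jordan canonical form, so e^{tM} = P · e^{tJ} · P⁻¹, and e^{tJ} can be computed block-by-block.

M has Jordan form
J =
  [-5,  1,  0]
  [ 0, -5,  0]
  [ 0,  0, -5]
(up to reordering of blocks).

Per-block formulas:
  For a 1×1 block at λ = -5: exp(t · [-5]) = [e^(-5t)].
  For a 2×2 Jordan block J_2(-5): exp(t · J_2(-5)) = e^(-5t)·(I + t·N), where N is the 2×2 nilpotent shift.

After assembling e^{tJ} and conjugating by P, we get:

e^{tM} =
  [exp(-5*t), -3*t*exp(-5*t), 0]
  [0, exp(-5*t), 0]
  [0, 2*t*exp(-5*t), exp(-5*t)]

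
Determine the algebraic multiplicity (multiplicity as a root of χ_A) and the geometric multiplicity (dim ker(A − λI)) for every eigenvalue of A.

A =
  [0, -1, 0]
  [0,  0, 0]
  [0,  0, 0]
λ = 0: alg = 3, geom = 2

Step 1 — factor the characteristic polynomial to read off the algebraic multiplicities:
  χ_A(x) = x^3

Step 2 — compute geometric multiplicities via the rank-nullity identity g(λ) = n − rank(A − λI):
  rank(A − (0)·I) = 1, so dim ker(A − (0)·I) = n − 1 = 2

Summary:
  λ = 0: algebraic multiplicity = 3, geometric multiplicity = 2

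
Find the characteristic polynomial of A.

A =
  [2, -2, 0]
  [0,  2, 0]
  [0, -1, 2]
x^3 - 6*x^2 + 12*x - 8

Expanding det(x·I − A) (e.g. by cofactor expansion or by noting that A is similar to its Jordan form J, which has the same characteristic polynomial as A) gives
  χ_A(x) = x^3 - 6*x^2 + 12*x - 8
which factors as (x - 2)^3. The eigenvalues (with algebraic multiplicities) are λ = 2 with multiplicity 3.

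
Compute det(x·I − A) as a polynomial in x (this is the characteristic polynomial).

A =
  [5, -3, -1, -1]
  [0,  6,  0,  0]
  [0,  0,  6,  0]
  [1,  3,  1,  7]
x^4 - 24*x^3 + 216*x^2 - 864*x + 1296

Expanding det(x·I − A) (e.g. by cofactor expansion or by noting that A is similar to its Jordan form J, which has the same characteristic polynomial as A) gives
  χ_A(x) = x^4 - 24*x^3 + 216*x^2 - 864*x + 1296
which factors as (x - 6)^4. The eigenvalues (with algebraic multiplicities) are λ = 6 with multiplicity 4.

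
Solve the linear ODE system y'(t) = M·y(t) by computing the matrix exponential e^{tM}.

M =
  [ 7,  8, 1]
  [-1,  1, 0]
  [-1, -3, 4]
e^{tM} =
  [3*t*exp(4*t) + exp(4*t), -3*t^2*exp(4*t)/2 + 8*t*exp(4*t), 3*t^2*exp(4*t)/2 + t*exp(4*t)]
  [-t*exp(4*t), t^2*exp(4*t)/2 - 3*t*exp(4*t) + exp(4*t), -t^2*exp(4*t)/2]
  [-t*exp(4*t), t^2*exp(4*t)/2 - 3*t*exp(4*t), -t^2*exp(4*t)/2 + exp(4*t)]

Strategy: write M = P · J · P⁻¹ where J is a Jordan canonical form, so e^{tM} = P · e^{tJ} · P⁻¹, and e^{tJ} can be computed block-by-block.

M has Jordan form
J =
  [4, 1, 0]
  [0, 4, 1]
  [0, 0, 4]
(up to reordering of blocks).

Per-block formulas:
  For a 3×3 Jordan block J_3(4): exp(t · J_3(4)) = e^(4t)·(I + t·N + (t^2/2)·N^2), where N is the 3×3 nilpotent shift.

After assembling e^{tJ} and conjugating by P, we get:

e^{tM} =
  [3*t*exp(4*t) + exp(4*t), -3*t^2*exp(4*t)/2 + 8*t*exp(4*t), 3*t^2*exp(4*t)/2 + t*exp(4*t)]
  [-t*exp(4*t), t^2*exp(4*t)/2 - 3*t*exp(4*t) + exp(4*t), -t^2*exp(4*t)/2]
  [-t*exp(4*t), t^2*exp(4*t)/2 - 3*t*exp(4*t), -t^2*exp(4*t)/2 + exp(4*t)]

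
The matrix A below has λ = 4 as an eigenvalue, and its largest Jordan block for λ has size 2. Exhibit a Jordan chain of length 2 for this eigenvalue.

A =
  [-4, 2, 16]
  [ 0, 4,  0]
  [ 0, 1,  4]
A Jordan chain for λ = 4 of length 2:
v_1 = (2, 0, 1)ᵀ
v_2 = (0, 1, 0)ᵀ

Let N = A − (4)·I. We want v_2 with N^2 v_2 = 0 but N^1 v_2 ≠ 0; then v_{j-1} := N · v_j for j = 2, …, 2.

Pick v_2 = (0, 1, 0)ᵀ.
Then v_1 = N · v_2 = (2, 0, 1)ᵀ.

Sanity check: (A − (4)·I) v_1 = (0, 0, 0)ᵀ = 0. ✓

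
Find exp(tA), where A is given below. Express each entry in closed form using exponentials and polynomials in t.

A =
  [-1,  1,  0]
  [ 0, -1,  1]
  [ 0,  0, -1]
e^{tA} =
  [exp(-t), t*exp(-t), t^2*exp(-t)/2]
  [0, exp(-t), t*exp(-t)]
  [0, 0, exp(-t)]

Strategy: write A = P · J · P⁻¹ where J is a Jordan canonical form, so e^{tA} = P · e^{tJ} · P⁻¹, and e^{tJ} can be computed block-by-block.

A has Jordan form
J =
  [-1,  1,  0]
  [ 0, -1,  1]
  [ 0,  0, -1]
(up to reordering of blocks).

Per-block formulas:
  For a 3×3 Jordan block J_3(-1): exp(t · J_3(-1)) = e^(-1t)·(I + t·N + (t^2/2)·N^2), where N is the 3×3 nilpotent shift.

After assembling e^{tJ} and conjugating by P, we get:

e^{tA} =
  [exp(-t), t*exp(-t), t^2*exp(-t)/2]
  [0, exp(-t), t*exp(-t)]
  [0, 0, exp(-t)]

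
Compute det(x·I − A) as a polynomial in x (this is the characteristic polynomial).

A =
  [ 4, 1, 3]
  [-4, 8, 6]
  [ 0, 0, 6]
x^3 - 18*x^2 + 108*x - 216

Expanding det(x·I − A) (e.g. by cofactor expansion or by noting that A is similar to its Jordan form J, which has the same characteristic polynomial as A) gives
  χ_A(x) = x^3 - 18*x^2 + 108*x - 216
which factors as (x - 6)^3. The eigenvalues (with algebraic multiplicities) are λ = 6 with multiplicity 3.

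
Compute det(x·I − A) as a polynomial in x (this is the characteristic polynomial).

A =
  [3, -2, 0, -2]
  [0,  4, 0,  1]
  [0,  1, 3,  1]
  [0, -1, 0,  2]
x^4 - 12*x^3 + 54*x^2 - 108*x + 81

Expanding det(x·I − A) (e.g. by cofactor expansion or by noting that A is similar to its Jordan form J, which has the same characteristic polynomial as A) gives
  χ_A(x) = x^4 - 12*x^3 + 54*x^2 - 108*x + 81
which factors as (x - 3)^4. The eigenvalues (with algebraic multiplicities) are λ = 3 with multiplicity 4.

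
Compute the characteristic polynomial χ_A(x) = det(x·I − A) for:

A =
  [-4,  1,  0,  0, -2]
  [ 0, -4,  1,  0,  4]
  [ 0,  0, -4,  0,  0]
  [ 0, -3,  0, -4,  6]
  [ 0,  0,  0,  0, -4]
x^5 + 20*x^4 + 160*x^3 + 640*x^2 + 1280*x + 1024

Expanding det(x·I − A) (e.g. by cofactor expansion or by noting that A is similar to its Jordan form J, which has the same characteristic polynomial as A) gives
  χ_A(x) = x^5 + 20*x^4 + 160*x^3 + 640*x^2 + 1280*x + 1024
which factors as (x + 4)^5. The eigenvalues (with algebraic multiplicities) are λ = -4 with multiplicity 5.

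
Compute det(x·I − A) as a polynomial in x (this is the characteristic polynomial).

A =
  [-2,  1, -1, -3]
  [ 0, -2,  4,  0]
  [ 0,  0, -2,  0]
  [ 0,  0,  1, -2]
x^4 + 8*x^3 + 24*x^2 + 32*x + 16

Expanding det(x·I − A) (e.g. by cofactor expansion or by noting that A is similar to its Jordan form J, which has the same characteristic polynomial as A) gives
  χ_A(x) = x^4 + 8*x^3 + 24*x^2 + 32*x + 16
which factors as (x + 2)^4. The eigenvalues (with algebraic multiplicities) are λ = -2 with multiplicity 4.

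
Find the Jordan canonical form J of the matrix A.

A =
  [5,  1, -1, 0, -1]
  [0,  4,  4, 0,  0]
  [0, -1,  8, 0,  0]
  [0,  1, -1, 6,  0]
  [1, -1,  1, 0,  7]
J_3(6) ⊕ J_2(6)

The characteristic polynomial is
  det(x·I − A) = x^5 - 30*x^4 + 360*x^3 - 2160*x^2 + 6480*x - 7776 = (x - 6)^5

Eigenvalues and multiplicities (the geometric multiplicity of λ is n − rank(A − λI), which equals the number of Jordan blocks for λ):
  λ = 6: algebraic multiplicity = 5, geometric multiplicity = 2

Determining the block sizes for each eigenvalue:
  λ = 6: with am = 5 and gm = 2, the partition is not yet determined (e.g. several partitions of 5 into 2 parts exist). Let N = A − (6)·I. Computing rank(N^1) = 3, rank(N^2) = 1, rank(N^3) = 0; the number of blocks of size ≥ j is rank(N^{j−1}) − rank(N^j), giving [2, 2, 1]. So we have 1 block(s) of size 3, 1 block(s) of size 2 → block sizes [3, 2]

Assembling the blocks gives a Jordan form
J =
  [6, 1, 0, 0, 0]
  [0, 6, 1, 0, 0]
  [0, 0, 6, 0, 0]
  [0, 0, 0, 6, 1]
  [0, 0, 0, 0, 6]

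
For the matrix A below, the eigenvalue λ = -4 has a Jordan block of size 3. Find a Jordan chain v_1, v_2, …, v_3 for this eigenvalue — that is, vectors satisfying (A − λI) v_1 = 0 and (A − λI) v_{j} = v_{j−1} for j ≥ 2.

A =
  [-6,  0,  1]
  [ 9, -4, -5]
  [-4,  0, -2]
A Jordan chain for λ = -4 of length 3:
v_1 = (0, 2, 0)ᵀ
v_2 = (-2, 9, -4)ᵀ
v_3 = (1, 0, 0)ᵀ

Let N = A − (-4)·I. We want v_3 with N^3 v_3 = 0 but N^2 v_3 ≠ 0; then v_{j-1} := N · v_j for j = 3, …, 2.

Pick v_3 = (1, 0, 0)ᵀ.
Then v_2 = N · v_3 = (-2, 9, -4)ᵀ.
Then v_1 = N · v_2 = (0, 2, 0)ᵀ.

Sanity check: (A − (-4)·I) v_1 = (0, 0, 0)ᵀ = 0. ✓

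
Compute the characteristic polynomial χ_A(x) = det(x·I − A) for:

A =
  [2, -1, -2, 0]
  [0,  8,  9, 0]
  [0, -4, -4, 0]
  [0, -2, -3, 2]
x^4 - 8*x^3 + 24*x^2 - 32*x + 16

Expanding det(x·I − A) (e.g. by cofactor expansion or by noting that A is similar to its Jordan form J, which has the same characteristic polynomial as A) gives
  χ_A(x) = x^4 - 8*x^3 + 24*x^2 - 32*x + 16
which factors as (x - 2)^4. The eigenvalues (with algebraic multiplicities) are λ = 2 with multiplicity 4.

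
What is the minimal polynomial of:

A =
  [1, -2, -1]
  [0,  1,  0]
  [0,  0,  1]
x^2 - 2*x + 1

The characteristic polynomial is χ_A(x) = (x - 1)^3, so the eigenvalues are known. The minimal polynomial is
  m_A(x) = Π_λ (x − λ)^{k_λ}
where k_λ is the size of the *largest* Jordan block for λ (equivalently, the smallest k with (A − λI)^k v = 0 for every generalised eigenvector v of λ).

  λ = 1: largest Jordan block has size 2, contributing (x − 1)^2

So m_A(x) = (x - 1)^2 = x^2 - 2*x + 1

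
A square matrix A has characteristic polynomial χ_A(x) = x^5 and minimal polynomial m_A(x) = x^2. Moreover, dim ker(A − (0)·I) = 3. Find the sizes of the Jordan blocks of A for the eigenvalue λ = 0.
Block sizes for λ = 0: [2, 2, 1]

Step 1 — from the characteristic polynomial, algebraic multiplicity of λ = 0 is 5. From dim ker(A − (0)·I) = 3, there are exactly 3 Jordan blocks for λ = 0.
Step 2 — from the minimal polynomial, the factor (x − 0)^2 tells us the largest block for λ = 0 has size 2.
Step 3 — with total size 5, 3 blocks, and largest block 2, the block sizes (in nonincreasing order) are [2, 2, 1].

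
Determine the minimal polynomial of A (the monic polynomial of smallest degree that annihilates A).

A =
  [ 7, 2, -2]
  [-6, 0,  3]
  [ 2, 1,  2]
x^2 - 6*x + 9

The characteristic polynomial is χ_A(x) = (x - 3)^3, so the eigenvalues are known. The minimal polynomial is
  m_A(x) = Π_λ (x − λ)^{k_λ}
where k_λ is the size of the *largest* Jordan block for λ (equivalently, the smallest k with (A − λI)^k v = 0 for every generalised eigenvector v of λ).

  λ = 3: largest Jordan block has size 2, contributing (x − 3)^2

So m_A(x) = (x - 3)^2 = x^2 - 6*x + 9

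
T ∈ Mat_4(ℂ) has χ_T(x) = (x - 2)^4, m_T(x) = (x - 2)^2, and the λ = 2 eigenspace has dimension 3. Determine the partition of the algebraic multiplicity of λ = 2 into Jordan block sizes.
Block sizes for λ = 2: [2, 1, 1]

Step 1 — from the characteristic polynomial, algebraic multiplicity of λ = 2 is 4. From dim ker(T − (2)·I) = 3, there are exactly 3 Jordan blocks for λ = 2.
Step 2 — from the minimal polynomial, the factor (x − 2)^2 tells us the largest block for λ = 2 has size 2.
Step 3 — with total size 4, 3 blocks, and largest block 2, the block sizes (in nonincreasing order) are [2, 1, 1].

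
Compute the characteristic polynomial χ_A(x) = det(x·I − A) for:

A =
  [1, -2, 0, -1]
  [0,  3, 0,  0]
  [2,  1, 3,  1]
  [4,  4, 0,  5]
x^4 - 12*x^3 + 54*x^2 - 108*x + 81

Expanding det(x·I − A) (e.g. by cofactor expansion or by noting that A is similar to its Jordan form J, which has the same characteristic polynomial as A) gives
  χ_A(x) = x^4 - 12*x^3 + 54*x^2 - 108*x + 81
which factors as (x - 3)^4. The eigenvalues (with algebraic multiplicities) are λ = 3 with multiplicity 4.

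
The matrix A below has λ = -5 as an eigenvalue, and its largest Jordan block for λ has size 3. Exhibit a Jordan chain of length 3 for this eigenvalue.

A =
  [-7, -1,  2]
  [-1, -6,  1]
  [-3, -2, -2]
A Jordan chain for λ = -5 of length 3:
v_1 = (-1, 0, -1)ᵀ
v_2 = (-2, -1, -3)ᵀ
v_3 = (1, 0, 0)ᵀ

Let N = A − (-5)·I. We want v_3 with N^3 v_3 = 0 but N^2 v_3 ≠ 0; then v_{j-1} := N · v_j for j = 3, …, 2.

Pick v_3 = (1, 0, 0)ᵀ.
Then v_2 = N · v_3 = (-2, -1, -3)ᵀ.
Then v_1 = N · v_2 = (-1, 0, -1)ᵀ.

Sanity check: (A − (-5)·I) v_1 = (0, 0, 0)ᵀ = 0. ✓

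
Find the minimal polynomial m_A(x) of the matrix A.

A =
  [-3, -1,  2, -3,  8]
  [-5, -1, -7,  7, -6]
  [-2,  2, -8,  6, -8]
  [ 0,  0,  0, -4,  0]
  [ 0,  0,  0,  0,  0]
x^4 + 12*x^3 + 48*x^2 + 64*x

The characteristic polynomial is χ_A(x) = x*(x + 4)^4, so the eigenvalues are known. The minimal polynomial is
  m_A(x) = Π_λ (x − λ)^{k_λ}
where k_λ is the size of the *largest* Jordan block for λ (equivalently, the smallest k with (A − λI)^k v = 0 for every generalised eigenvector v of λ).

  λ = -4: largest Jordan block has size 3, contributing (x + 4)^3
  λ = 0: largest Jordan block has size 1, contributing (x − 0)

So m_A(x) = x*(x + 4)^3 = x^4 + 12*x^3 + 48*x^2 + 64*x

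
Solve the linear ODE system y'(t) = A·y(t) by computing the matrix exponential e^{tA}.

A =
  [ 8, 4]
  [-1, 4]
e^{tA} =
  [2*t*exp(6*t) + exp(6*t), 4*t*exp(6*t)]
  [-t*exp(6*t), -2*t*exp(6*t) + exp(6*t)]

Strategy: write A = P · J · P⁻¹ where J is a Jordan canonical form, so e^{tA} = P · e^{tJ} · P⁻¹, and e^{tJ} can be computed block-by-block.

A has Jordan form
J =
  [6, 1]
  [0, 6]
(up to reordering of blocks).

Per-block formulas:
  For a 2×2 Jordan block J_2(6): exp(t · J_2(6)) = e^(6t)·(I + t·N), where N is the 2×2 nilpotent shift.

After assembling e^{tJ} and conjugating by P, we get:

e^{tA} =
  [2*t*exp(6*t) + exp(6*t), 4*t*exp(6*t)]
  [-t*exp(6*t), -2*t*exp(6*t) + exp(6*t)]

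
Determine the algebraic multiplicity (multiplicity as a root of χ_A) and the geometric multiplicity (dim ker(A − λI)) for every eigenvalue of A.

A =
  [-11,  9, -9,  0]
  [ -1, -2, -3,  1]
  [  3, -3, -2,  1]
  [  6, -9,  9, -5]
λ = -5: alg = 4, geom = 2

Step 1 — factor the characteristic polynomial to read off the algebraic multiplicities:
  χ_A(x) = (x + 5)^4

Step 2 — compute geometric multiplicities via the rank-nullity identity g(λ) = n − rank(A − λI):
  rank(A − (-5)·I) = 2, so dim ker(A − (-5)·I) = n − 2 = 2

Summary:
  λ = -5: algebraic multiplicity = 4, geometric multiplicity = 2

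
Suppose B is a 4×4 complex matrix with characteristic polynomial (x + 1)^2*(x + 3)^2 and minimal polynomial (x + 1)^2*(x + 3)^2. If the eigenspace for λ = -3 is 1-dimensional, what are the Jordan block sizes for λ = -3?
Block sizes for λ = -3: [2]

Step 1 — from the characteristic polynomial, algebraic multiplicity of λ = -3 is 2. From dim ker(B − (-3)·I) = 1, there are exactly 1 Jordan blocks for λ = -3.
Step 2 — from the minimal polynomial, the factor (x + 3)^2 tells us the largest block for λ = -3 has size 2.
Step 3 — with total size 2, 1 blocks, and largest block 2, the block sizes (in nonincreasing order) are [2].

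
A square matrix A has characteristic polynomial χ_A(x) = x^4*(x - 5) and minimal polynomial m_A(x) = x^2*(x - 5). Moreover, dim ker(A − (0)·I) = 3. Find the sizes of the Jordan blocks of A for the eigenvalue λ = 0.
Block sizes for λ = 0: [2, 1, 1]

Step 1 — from the characteristic polynomial, algebraic multiplicity of λ = 0 is 4. From dim ker(A − (0)·I) = 3, there are exactly 3 Jordan blocks for λ = 0.
Step 2 — from the minimal polynomial, the factor (x − 0)^2 tells us the largest block for λ = 0 has size 2.
Step 3 — with total size 4, 3 blocks, and largest block 2, the block sizes (in nonincreasing order) are [2, 1, 1].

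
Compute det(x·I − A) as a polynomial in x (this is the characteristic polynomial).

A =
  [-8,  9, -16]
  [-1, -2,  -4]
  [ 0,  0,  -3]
x^3 + 13*x^2 + 55*x + 75

Expanding det(x·I − A) (e.g. by cofactor expansion or by noting that A is similar to its Jordan form J, which has the same characteristic polynomial as A) gives
  χ_A(x) = x^3 + 13*x^2 + 55*x + 75
which factors as (x + 3)*(x + 5)^2. The eigenvalues (with algebraic multiplicities) are λ = -5 with multiplicity 2, λ = -3 with multiplicity 1.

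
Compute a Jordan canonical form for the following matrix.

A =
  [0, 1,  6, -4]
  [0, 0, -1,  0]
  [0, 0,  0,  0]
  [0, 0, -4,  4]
J_3(0) ⊕ J_1(4)

The characteristic polynomial is
  det(x·I − A) = x^4 - 4*x^3 = x^3*(x - 4)

Eigenvalues and multiplicities (the geometric multiplicity of λ is n − rank(A − λI), which equals the number of Jordan blocks for λ):
  λ = 0: algebraic multiplicity = 3, geometric multiplicity = 1
  λ = 4: algebraic multiplicity = 1, geometric multiplicity = 1

Determining the block sizes for each eigenvalue:
  λ = 0: one block (gm = 1), so the single block has size am = 3 → block sizes [3]
  λ = 4: one block (gm = 1), so the single block has size am = 1 → block sizes [1]

Assembling the blocks gives a Jordan form
J =
  [0, 1, 0, 0]
  [0, 0, 1, 0]
  [0, 0, 0, 0]
  [0, 0, 0, 4]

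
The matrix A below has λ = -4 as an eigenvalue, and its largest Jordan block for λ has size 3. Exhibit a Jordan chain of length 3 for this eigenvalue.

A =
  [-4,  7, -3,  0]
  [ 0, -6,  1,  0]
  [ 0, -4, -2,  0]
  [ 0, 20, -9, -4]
A Jordan chain for λ = -4 of length 3:
v_1 = (-2, 0, 0, -4)ᵀ
v_2 = (7, -2, -4, 20)ᵀ
v_3 = (0, 1, 0, 0)ᵀ

Let N = A − (-4)·I. We want v_3 with N^3 v_3 = 0 but N^2 v_3 ≠ 0; then v_{j-1} := N · v_j for j = 3, …, 2.

Pick v_3 = (0, 1, 0, 0)ᵀ.
Then v_2 = N · v_3 = (7, -2, -4, 20)ᵀ.
Then v_1 = N · v_2 = (-2, 0, 0, -4)ᵀ.

Sanity check: (A − (-4)·I) v_1 = (0, 0, 0, 0)ᵀ = 0. ✓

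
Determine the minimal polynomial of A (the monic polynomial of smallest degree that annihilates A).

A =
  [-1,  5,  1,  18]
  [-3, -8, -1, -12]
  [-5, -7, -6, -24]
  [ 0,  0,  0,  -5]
x^3 + 15*x^2 + 75*x + 125

The characteristic polynomial is χ_A(x) = (x + 5)^4, so the eigenvalues are known. The minimal polynomial is
  m_A(x) = Π_λ (x − λ)^{k_λ}
where k_λ is the size of the *largest* Jordan block for λ (equivalently, the smallest k with (A − λI)^k v = 0 for every generalised eigenvector v of λ).

  λ = -5: largest Jordan block has size 3, contributing (x + 5)^3

So m_A(x) = (x + 5)^3 = x^3 + 15*x^2 + 75*x + 125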